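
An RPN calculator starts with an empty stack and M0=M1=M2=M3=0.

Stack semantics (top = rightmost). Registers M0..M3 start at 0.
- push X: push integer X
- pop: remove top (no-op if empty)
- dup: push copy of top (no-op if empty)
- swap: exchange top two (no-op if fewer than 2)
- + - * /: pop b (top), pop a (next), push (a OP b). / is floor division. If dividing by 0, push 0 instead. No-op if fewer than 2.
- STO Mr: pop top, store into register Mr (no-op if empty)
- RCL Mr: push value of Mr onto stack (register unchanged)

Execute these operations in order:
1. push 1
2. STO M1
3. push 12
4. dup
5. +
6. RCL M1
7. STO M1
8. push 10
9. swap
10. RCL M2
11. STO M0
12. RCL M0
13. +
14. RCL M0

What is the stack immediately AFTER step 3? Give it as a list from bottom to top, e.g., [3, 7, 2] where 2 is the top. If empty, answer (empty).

After op 1 (push 1): stack=[1] mem=[0,0,0,0]
After op 2 (STO M1): stack=[empty] mem=[0,1,0,0]
After op 3 (push 12): stack=[12] mem=[0,1,0,0]

[12]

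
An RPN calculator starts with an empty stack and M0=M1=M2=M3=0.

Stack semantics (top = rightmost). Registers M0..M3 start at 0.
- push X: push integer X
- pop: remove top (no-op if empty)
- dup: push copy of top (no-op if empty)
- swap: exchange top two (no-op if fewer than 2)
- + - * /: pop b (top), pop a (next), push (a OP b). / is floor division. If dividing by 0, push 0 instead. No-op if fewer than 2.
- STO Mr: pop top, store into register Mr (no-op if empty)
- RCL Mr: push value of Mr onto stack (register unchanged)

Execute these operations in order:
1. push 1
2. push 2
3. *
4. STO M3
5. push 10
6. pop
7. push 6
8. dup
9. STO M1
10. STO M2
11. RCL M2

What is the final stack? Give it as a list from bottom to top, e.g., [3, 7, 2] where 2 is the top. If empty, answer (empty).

After op 1 (push 1): stack=[1] mem=[0,0,0,0]
After op 2 (push 2): stack=[1,2] mem=[0,0,0,0]
After op 3 (*): stack=[2] mem=[0,0,0,0]
After op 4 (STO M3): stack=[empty] mem=[0,0,0,2]
After op 5 (push 10): stack=[10] mem=[0,0,0,2]
After op 6 (pop): stack=[empty] mem=[0,0,0,2]
After op 7 (push 6): stack=[6] mem=[0,0,0,2]
After op 8 (dup): stack=[6,6] mem=[0,0,0,2]
After op 9 (STO M1): stack=[6] mem=[0,6,0,2]
After op 10 (STO M2): stack=[empty] mem=[0,6,6,2]
After op 11 (RCL M2): stack=[6] mem=[0,6,6,2]

Answer: [6]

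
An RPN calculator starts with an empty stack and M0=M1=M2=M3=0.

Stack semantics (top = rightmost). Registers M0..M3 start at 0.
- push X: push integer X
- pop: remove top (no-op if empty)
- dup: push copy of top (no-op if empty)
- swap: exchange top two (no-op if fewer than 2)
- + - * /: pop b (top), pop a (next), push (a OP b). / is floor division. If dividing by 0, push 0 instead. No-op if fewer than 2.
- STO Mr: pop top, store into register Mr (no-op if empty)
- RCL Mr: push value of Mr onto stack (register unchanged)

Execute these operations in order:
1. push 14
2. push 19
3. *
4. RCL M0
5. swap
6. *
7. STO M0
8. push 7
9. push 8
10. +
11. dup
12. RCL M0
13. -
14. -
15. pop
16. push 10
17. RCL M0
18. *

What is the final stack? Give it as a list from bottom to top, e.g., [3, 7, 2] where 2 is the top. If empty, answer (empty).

After op 1 (push 14): stack=[14] mem=[0,0,0,0]
After op 2 (push 19): stack=[14,19] mem=[0,0,0,0]
After op 3 (*): stack=[266] mem=[0,0,0,0]
After op 4 (RCL M0): stack=[266,0] mem=[0,0,0,0]
After op 5 (swap): stack=[0,266] mem=[0,0,0,0]
After op 6 (*): stack=[0] mem=[0,0,0,0]
After op 7 (STO M0): stack=[empty] mem=[0,0,0,0]
After op 8 (push 7): stack=[7] mem=[0,0,0,0]
After op 9 (push 8): stack=[7,8] mem=[0,0,0,0]
After op 10 (+): stack=[15] mem=[0,0,0,0]
After op 11 (dup): stack=[15,15] mem=[0,0,0,0]
After op 12 (RCL M0): stack=[15,15,0] mem=[0,0,0,0]
After op 13 (-): stack=[15,15] mem=[0,0,0,0]
After op 14 (-): stack=[0] mem=[0,0,0,0]
After op 15 (pop): stack=[empty] mem=[0,0,0,0]
After op 16 (push 10): stack=[10] mem=[0,0,0,0]
After op 17 (RCL M0): stack=[10,0] mem=[0,0,0,0]
After op 18 (*): stack=[0] mem=[0,0,0,0]

Answer: [0]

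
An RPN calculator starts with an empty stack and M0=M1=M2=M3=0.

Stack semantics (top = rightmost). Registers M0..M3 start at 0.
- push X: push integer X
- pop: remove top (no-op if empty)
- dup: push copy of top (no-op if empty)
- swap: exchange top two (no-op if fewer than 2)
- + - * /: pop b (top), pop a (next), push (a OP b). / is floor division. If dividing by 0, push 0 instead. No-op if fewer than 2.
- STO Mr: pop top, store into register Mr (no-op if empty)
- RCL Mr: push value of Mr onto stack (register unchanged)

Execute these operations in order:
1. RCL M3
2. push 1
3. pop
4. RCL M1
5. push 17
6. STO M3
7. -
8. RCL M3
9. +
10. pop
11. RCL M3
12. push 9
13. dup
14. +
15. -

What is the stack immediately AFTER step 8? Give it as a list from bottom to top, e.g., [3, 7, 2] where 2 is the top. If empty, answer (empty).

After op 1 (RCL M3): stack=[0] mem=[0,0,0,0]
After op 2 (push 1): stack=[0,1] mem=[0,0,0,0]
After op 3 (pop): stack=[0] mem=[0,0,0,0]
After op 4 (RCL M1): stack=[0,0] mem=[0,0,0,0]
After op 5 (push 17): stack=[0,0,17] mem=[0,0,0,0]
After op 6 (STO M3): stack=[0,0] mem=[0,0,0,17]
After op 7 (-): stack=[0] mem=[0,0,0,17]
After op 8 (RCL M3): stack=[0,17] mem=[0,0,0,17]

[0, 17]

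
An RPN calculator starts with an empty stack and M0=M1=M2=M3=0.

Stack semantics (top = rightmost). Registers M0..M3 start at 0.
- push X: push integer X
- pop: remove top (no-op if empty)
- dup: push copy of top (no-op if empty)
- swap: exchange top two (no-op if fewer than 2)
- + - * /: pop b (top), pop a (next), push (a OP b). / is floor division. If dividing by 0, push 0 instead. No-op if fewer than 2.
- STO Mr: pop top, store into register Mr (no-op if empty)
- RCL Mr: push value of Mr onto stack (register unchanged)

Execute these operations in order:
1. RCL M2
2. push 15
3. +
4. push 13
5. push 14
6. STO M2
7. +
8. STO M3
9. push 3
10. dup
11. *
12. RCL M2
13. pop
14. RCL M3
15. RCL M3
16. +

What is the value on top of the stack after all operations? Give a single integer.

After op 1 (RCL M2): stack=[0] mem=[0,0,0,0]
After op 2 (push 15): stack=[0,15] mem=[0,0,0,0]
After op 3 (+): stack=[15] mem=[0,0,0,0]
After op 4 (push 13): stack=[15,13] mem=[0,0,0,0]
After op 5 (push 14): stack=[15,13,14] mem=[0,0,0,0]
After op 6 (STO M2): stack=[15,13] mem=[0,0,14,0]
After op 7 (+): stack=[28] mem=[0,0,14,0]
After op 8 (STO M3): stack=[empty] mem=[0,0,14,28]
After op 9 (push 3): stack=[3] mem=[0,0,14,28]
After op 10 (dup): stack=[3,3] mem=[0,0,14,28]
After op 11 (*): stack=[9] mem=[0,0,14,28]
After op 12 (RCL M2): stack=[9,14] mem=[0,0,14,28]
After op 13 (pop): stack=[9] mem=[0,0,14,28]
After op 14 (RCL M3): stack=[9,28] mem=[0,0,14,28]
After op 15 (RCL M3): stack=[9,28,28] mem=[0,0,14,28]
After op 16 (+): stack=[9,56] mem=[0,0,14,28]

Answer: 56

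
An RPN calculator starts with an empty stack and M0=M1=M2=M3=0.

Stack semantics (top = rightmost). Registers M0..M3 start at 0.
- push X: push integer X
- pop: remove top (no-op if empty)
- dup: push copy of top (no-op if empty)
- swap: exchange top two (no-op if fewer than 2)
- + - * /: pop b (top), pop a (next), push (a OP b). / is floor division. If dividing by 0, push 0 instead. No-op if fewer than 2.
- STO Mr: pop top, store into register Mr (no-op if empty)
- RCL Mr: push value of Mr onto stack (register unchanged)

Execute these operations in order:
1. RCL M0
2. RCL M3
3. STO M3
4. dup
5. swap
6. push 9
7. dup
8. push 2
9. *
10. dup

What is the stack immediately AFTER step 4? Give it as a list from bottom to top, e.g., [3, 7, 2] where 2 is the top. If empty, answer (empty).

After op 1 (RCL M0): stack=[0] mem=[0,0,0,0]
After op 2 (RCL M3): stack=[0,0] mem=[0,0,0,0]
After op 3 (STO M3): stack=[0] mem=[0,0,0,0]
After op 4 (dup): stack=[0,0] mem=[0,0,0,0]

[0, 0]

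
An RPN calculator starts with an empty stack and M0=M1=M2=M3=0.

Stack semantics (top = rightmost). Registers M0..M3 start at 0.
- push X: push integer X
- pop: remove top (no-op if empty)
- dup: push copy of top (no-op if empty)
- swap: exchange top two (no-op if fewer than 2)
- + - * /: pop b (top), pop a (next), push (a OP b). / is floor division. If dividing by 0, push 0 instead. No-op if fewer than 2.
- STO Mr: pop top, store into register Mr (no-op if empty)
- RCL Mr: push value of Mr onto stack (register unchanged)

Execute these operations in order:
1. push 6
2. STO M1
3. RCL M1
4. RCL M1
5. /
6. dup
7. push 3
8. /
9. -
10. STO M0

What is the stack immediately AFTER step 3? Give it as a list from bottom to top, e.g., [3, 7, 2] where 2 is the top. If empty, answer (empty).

After op 1 (push 6): stack=[6] mem=[0,0,0,0]
After op 2 (STO M1): stack=[empty] mem=[0,6,0,0]
After op 3 (RCL M1): stack=[6] mem=[0,6,0,0]

[6]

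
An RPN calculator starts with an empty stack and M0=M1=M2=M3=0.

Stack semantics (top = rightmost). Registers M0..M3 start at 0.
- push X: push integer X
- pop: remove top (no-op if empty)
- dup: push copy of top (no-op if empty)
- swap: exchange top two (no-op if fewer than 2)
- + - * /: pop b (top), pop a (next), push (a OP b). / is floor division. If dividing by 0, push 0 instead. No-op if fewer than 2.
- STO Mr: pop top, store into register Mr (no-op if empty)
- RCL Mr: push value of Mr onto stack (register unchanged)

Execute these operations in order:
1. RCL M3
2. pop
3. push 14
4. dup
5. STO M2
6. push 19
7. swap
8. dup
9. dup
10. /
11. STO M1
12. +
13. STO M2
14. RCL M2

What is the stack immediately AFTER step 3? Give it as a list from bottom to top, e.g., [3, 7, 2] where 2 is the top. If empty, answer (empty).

After op 1 (RCL M3): stack=[0] mem=[0,0,0,0]
After op 2 (pop): stack=[empty] mem=[0,0,0,0]
After op 3 (push 14): stack=[14] mem=[0,0,0,0]

[14]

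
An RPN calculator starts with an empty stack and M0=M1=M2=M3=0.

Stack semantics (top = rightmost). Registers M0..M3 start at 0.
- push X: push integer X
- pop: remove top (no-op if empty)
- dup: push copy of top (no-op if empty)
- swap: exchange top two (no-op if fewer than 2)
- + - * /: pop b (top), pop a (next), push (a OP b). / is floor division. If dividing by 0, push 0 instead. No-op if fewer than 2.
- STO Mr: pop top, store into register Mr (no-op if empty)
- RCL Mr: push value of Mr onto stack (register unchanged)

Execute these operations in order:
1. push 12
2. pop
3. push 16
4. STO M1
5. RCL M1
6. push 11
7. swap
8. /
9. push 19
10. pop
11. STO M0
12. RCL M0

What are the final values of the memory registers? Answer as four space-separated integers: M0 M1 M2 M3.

After op 1 (push 12): stack=[12] mem=[0,0,0,0]
After op 2 (pop): stack=[empty] mem=[0,0,0,0]
After op 3 (push 16): stack=[16] mem=[0,0,0,0]
After op 4 (STO M1): stack=[empty] mem=[0,16,0,0]
After op 5 (RCL M1): stack=[16] mem=[0,16,0,0]
After op 6 (push 11): stack=[16,11] mem=[0,16,0,0]
After op 7 (swap): stack=[11,16] mem=[0,16,0,0]
After op 8 (/): stack=[0] mem=[0,16,0,0]
After op 9 (push 19): stack=[0,19] mem=[0,16,0,0]
After op 10 (pop): stack=[0] mem=[0,16,0,0]
After op 11 (STO M0): stack=[empty] mem=[0,16,0,0]
After op 12 (RCL M0): stack=[0] mem=[0,16,0,0]

Answer: 0 16 0 0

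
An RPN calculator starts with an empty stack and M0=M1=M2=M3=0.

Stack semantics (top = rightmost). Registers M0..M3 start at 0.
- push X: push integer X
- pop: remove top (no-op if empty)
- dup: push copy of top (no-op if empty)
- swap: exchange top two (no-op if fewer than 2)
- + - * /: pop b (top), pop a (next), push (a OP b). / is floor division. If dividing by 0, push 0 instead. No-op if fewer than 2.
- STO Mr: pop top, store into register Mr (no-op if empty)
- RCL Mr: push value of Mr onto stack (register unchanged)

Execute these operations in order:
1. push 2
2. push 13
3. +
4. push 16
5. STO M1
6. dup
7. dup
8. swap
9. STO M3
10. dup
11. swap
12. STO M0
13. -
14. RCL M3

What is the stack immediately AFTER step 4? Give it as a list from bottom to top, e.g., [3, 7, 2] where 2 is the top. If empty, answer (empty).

After op 1 (push 2): stack=[2] mem=[0,0,0,0]
After op 2 (push 13): stack=[2,13] mem=[0,0,0,0]
After op 3 (+): stack=[15] mem=[0,0,0,0]
After op 4 (push 16): stack=[15,16] mem=[0,0,0,0]

[15, 16]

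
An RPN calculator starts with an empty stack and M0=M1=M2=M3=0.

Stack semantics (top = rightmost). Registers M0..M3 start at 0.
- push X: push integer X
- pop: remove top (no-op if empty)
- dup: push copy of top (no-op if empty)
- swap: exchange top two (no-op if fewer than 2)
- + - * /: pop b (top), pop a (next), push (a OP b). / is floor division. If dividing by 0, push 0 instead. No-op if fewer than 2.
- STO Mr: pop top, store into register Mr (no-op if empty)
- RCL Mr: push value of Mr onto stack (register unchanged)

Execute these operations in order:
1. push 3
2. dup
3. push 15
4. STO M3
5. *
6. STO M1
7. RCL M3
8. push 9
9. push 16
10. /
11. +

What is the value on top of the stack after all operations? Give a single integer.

After op 1 (push 3): stack=[3] mem=[0,0,0,0]
After op 2 (dup): stack=[3,3] mem=[0,0,0,0]
After op 3 (push 15): stack=[3,3,15] mem=[0,0,0,0]
After op 4 (STO M3): stack=[3,3] mem=[0,0,0,15]
After op 5 (*): stack=[9] mem=[0,0,0,15]
After op 6 (STO M1): stack=[empty] mem=[0,9,0,15]
After op 7 (RCL M3): stack=[15] mem=[0,9,0,15]
After op 8 (push 9): stack=[15,9] mem=[0,9,0,15]
After op 9 (push 16): stack=[15,9,16] mem=[0,9,0,15]
After op 10 (/): stack=[15,0] mem=[0,9,0,15]
After op 11 (+): stack=[15] mem=[0,9,0,15]

Answer: 15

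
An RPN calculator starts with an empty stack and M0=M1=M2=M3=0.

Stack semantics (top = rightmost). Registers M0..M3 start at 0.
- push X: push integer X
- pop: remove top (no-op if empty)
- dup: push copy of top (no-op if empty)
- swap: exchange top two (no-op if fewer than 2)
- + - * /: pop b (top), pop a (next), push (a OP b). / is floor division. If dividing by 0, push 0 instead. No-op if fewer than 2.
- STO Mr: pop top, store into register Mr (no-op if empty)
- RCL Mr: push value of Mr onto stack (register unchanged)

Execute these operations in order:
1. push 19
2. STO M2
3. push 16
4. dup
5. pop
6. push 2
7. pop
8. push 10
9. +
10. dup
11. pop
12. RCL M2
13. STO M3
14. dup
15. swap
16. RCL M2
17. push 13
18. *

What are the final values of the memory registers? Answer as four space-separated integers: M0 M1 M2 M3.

After op 1 (push 19): stack=[19] mem=[0,0,0,0]
After op 2 (STO M2): stack=[empty] mem=[0,0,19,0]
After op 3 (push 16): stack=[16] mem=[0,0,19,0]
After op 4 (dup): stack=[16,16] mem=[0,0,19,0]
After op 5 (pop): stack=[16] mem=[0,0,19,0]
After op 6 (push 2): stack=[16,2] mem=[0,0,19,0]
After op 7 (pop): stack=[16] mem=[0,0,19,0]
After op 8 (push 10): stack=[16,10] mem=[0,0,19,0]
After op 9 (+): stack=[26] mem=[0,0,19,0]
After op 10 (dup): stack=[26,26] mem=[0,0,19,0]
After op 11 (pop): stack=[26] mem=[0,0,19,0]
After op 12 (RCL M2): stack=[26,19] mem=[0,0,19,0]
After op 13 (STO M3): stack=[26] mem=[0,0,19,19]
After op 14 (dup): stack=[26,26] mem=[0,0,19,19]
After op 15 (swap): stack=[26,26] mem=[0,0,19,19]
After op 16 (RCL M2): stack=[26,26,19] mem=[0,0,19,19]
After op 17 (push 13): stack=[26,26,19,13] mem=[0,0,19,19]
After op 18 (*): stack=[26,26,247] mem=[0,0,19,19]

Answer: 0 0 19 19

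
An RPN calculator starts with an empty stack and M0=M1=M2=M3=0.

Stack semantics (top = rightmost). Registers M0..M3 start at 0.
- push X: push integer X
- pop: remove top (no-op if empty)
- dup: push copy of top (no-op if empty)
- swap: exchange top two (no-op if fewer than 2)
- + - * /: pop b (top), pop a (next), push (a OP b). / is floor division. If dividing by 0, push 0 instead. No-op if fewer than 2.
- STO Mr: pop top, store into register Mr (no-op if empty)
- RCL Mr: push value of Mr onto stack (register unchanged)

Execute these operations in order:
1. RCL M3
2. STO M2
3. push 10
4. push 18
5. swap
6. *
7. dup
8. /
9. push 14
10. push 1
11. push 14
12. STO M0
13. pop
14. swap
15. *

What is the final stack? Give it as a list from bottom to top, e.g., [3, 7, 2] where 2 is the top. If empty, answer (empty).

After op 1 (RCL M3): stack=[0] mem=[0,0,0,0]
After op 2 (STO M2): stack=[empty] mem=[0,0,0,0]
After op 3 (push 10): stack=[10] mem=[0,0,0,0]
After op 4 (push 18): stack=[10,18] mem=[0,0,0,0]
After op 5 (swap): stack=[18,10] mem=[0,0,0,0]
After op 6 (*): stack=[180] mem=[0,0,0,0]
After op 7 (dup): stack=[180,180] mem=[0,0,0,0]
After op 8 (/): stack=[1] mem=[0,0,0,0]
After op 9 (push 14): stack=[1,14] mem=[0,0,0,0]
After op 10 (push 1): stack=[1,14,1] mem=[0,0,0,0]
After op 11 (push 14): stack=[1,14,1,14] mem=[0,0,0,0]
After op 12 (STO M0): stack=[1,14,1] mem=[14,0,0,0]
After op 13 (pop): stack=[1,14] mem=[14,0,0,0]
After op 14 (swap): stack=[14,1] mem=[14,0,0,0]
After op 15 (*): stack=[14] mem=[14,0,0,0]

Answer: [14]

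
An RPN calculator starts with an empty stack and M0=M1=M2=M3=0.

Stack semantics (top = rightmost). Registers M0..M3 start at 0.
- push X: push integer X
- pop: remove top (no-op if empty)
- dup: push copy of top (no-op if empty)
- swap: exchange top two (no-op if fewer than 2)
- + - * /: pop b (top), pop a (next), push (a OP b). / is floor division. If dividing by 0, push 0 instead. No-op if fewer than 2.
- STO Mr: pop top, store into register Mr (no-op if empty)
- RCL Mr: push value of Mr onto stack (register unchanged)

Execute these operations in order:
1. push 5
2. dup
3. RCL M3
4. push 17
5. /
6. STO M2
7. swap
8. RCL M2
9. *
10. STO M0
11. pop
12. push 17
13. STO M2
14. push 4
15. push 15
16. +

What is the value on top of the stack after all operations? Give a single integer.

After op 1 (push 5): stack=[5] mem=[0,0,0,0]
After op 2 (dup): stack=[5,5] mem=[0,0,0,0]
After op 3 (RCL M3): stack=[5,5,0] mem=[0,0,0,0]
After op 4 (push 17): stack=[5,5,0,17] mem=[0,0,0,0]
After op 5 (/): stack=[5,5,0] mem=[0,0,0,0]
After op 6 (STO M2): stack=[5,5] mem=[0,0,0,0]
After op 7 (swap): stack=[5,5] mem=[0,0,0,0]
After op 8 (RCL M2): stack=[5,5,0] mem=[0,0,0,0]
After op 9 (*): stack=[5,0] mem=[0,0,0,0]
After op 10 (STO M0): stack=[5] mem=[0,0,0,0]
After op 11 (pop): stack=[empty] mem=[0,0,0,0]
After op 12 (push 17): stack=[17] mem=[0,0,0,0]
After op 13 (STO M2): stack=[empty] mem=[0,0,17,0]
After op 14 (push 4): stack=[4] mem=[0,0,17,0]
After op 15 (push 15): stack=[4,15] mem=[0,0,17,0]
After op 16 (+): stack=[19] mem=[0,0,17,0]

Answer: 19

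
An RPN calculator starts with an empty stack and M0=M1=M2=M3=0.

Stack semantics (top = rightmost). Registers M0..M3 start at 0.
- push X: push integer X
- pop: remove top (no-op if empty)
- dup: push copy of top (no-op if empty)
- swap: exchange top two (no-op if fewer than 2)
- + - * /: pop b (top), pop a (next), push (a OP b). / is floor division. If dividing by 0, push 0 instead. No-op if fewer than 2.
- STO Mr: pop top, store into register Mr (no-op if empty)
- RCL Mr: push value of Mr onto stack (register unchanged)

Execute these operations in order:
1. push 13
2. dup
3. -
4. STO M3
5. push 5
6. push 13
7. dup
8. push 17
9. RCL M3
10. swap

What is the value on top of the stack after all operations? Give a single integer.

Answer: 17

Derivation:
After op 1 (push 13): stack=[13] mem=[0,0,0,0]
After op 2 (dup): stack=[13,13] mem=[0,0,0,0]
After op 3 (-): stack=[0] mem=[0,0,0,0]
After op 4 (STO M3): stack=[empty] mem=[0,0,0,0]
After op 5 (push 5): stack=[5] mem=[0,0,0,0]
After op 6 (push 13): stack=[5,13] mem=[0,0,0,0]
After op 7 (dup): stack=[5,13,13] mem=[0,0,0,0]
After op 8 (push 17): stack=[5,13,13,17] mem=[0,0,0,0]
After op 9 (RCL M3): stack=[5,13,13,17,0] mem=[0,0,0,0]
After op 10 (swap): stack=[5,13,13,0,17] mem=[0,0,0,0]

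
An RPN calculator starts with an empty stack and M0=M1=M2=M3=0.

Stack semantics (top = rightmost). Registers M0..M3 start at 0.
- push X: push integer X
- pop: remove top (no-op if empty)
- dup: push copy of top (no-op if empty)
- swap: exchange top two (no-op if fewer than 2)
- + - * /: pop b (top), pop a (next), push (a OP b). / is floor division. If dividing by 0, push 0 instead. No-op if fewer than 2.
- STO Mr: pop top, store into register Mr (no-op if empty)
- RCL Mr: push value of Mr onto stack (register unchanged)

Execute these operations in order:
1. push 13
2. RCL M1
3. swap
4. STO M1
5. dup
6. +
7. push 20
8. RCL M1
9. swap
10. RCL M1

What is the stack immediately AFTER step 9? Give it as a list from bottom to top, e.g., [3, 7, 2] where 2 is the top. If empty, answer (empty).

After op 1 (push 13): stack=[13] mem=[0,0,0,0]
After op 2 (RCL M1): stack=[13,0] mem=[0,0,0,0]
After op 3 (swap): stack=[0,13] mem=[0,0,0,0]
After op 4 (STO M1): stack=[0] mem=[0,13,0,0]
After op 5 (dup): stack=[0,0] mem=[0,13,0,0]
After op 6 (+): stack=[0] mem=[0,13,0,0]
After op 7 (push 20): stack=[0,20] mem=[0,13,0,0]
After op 8 (RCL M1): stack=[0,20,13] mem=[0,13,0,0]
After op 9 (swap): stack=[0,13,20] mem=[0,13,0,0]

[0, 13, 20]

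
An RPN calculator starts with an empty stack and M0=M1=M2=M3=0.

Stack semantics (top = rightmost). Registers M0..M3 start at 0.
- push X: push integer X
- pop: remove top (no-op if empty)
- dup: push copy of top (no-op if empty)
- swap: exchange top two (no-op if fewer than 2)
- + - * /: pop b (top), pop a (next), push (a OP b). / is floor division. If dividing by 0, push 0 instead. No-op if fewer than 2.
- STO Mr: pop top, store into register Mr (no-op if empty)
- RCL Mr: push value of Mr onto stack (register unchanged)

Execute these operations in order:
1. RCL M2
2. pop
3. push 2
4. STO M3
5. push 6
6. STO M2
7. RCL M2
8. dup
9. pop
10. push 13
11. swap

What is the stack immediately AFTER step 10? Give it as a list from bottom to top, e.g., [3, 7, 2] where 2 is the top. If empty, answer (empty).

After op 1 (RCL M2): stack=[0] mem=[0,0,0,0]
After op 2 (pop): stack=[empty] mem=[0,0,0,0]
After op 3 (push 2): stack=[2] mem=[0,0,0,0]
After op 4 (STO M3): stack=[empty] mem=[0,0,0,2]
After op 5 (push 6): stack=[6] mem=[0,0,0,2]
After op 6 (STO M2): stack=[empty] mem=[0,0,6,2]
After op 7 (RCL M2): stack=[6] mem=[0,0,6,2]
After op 8 (dup): stack=[6,6] mem=[0,0,6,2]
After op 9 (pop): stack=[6] mem=[0,0,6,2]
After op 10 (push 13): stack=[6,13] mem=[0,0,6,2]

[6, 13]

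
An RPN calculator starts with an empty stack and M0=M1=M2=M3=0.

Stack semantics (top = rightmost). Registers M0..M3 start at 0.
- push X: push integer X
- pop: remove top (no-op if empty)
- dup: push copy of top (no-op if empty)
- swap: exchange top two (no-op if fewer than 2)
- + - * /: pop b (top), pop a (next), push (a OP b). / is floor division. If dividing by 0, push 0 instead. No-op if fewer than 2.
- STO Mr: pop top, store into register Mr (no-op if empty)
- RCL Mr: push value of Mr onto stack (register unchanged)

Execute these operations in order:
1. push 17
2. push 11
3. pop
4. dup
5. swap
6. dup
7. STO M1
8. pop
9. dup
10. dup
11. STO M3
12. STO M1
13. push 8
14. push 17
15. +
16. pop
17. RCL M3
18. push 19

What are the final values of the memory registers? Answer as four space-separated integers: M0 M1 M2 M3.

Answer: 0 17 0 17

Derivation:
After op 1 (push 17): stack=[17] mem=[0,0,0,0]
After op 2 (push 11): stack=[17,11] mem=[0,0,0,0]
After op 3 (pop): stack=[17] mem=[0,0,0,0]
After op 4 (dup): stack=[17,17] mem=[0,0,0,0]
After op 5 (swap): stack=[17,17] mem=[0,0,0,0]
After op 6 (dup): stack=[17,17,17] mem=[0,0,0,0]
After op 7 (STO M1): stack=[17,17] mem=[0,17,0,0]
After op 8 (pop): stack=[17] mem=[0,17,0,0]
After op 9 (dup): stack=[17,17] mem=[0,17,0,0]
After op 10 (dup): stack=[17,17,17] mem=[0,17,0,0]
After op 11 (STO M3): stack=[17,17] mem=[0,17,0,17]
After op 12 (STO M1): stack=[17] mem=[0,17,0,17]
After op 13 (push 8): stack=[17,8] mem=[0,17,0,17]
After op 14 (push 17): stack=[17,8,17] mem=[0,17,0,17]
After op 15 (+): stack=[17,25] mem=[0,17,0,17]
After op 16 (pop): stack=[17] mem=[0,17,0,17]
After op 17 (RCL M3): stack=[17,17] mem=[0,17,0,17]
After op 18 (push 19): stack=[17,17,19] mem=[0,17,0,17]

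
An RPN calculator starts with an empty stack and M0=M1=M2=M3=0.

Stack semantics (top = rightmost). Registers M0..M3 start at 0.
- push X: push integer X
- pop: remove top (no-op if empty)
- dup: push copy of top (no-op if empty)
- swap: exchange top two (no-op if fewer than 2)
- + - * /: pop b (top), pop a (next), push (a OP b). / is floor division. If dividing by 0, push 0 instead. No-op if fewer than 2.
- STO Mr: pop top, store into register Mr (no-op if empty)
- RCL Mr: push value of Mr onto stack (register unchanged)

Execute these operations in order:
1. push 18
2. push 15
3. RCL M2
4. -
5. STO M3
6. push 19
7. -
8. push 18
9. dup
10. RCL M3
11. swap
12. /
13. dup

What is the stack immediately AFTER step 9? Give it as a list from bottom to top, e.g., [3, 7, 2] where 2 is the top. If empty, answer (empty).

After op 1 (push 18): stack=[18] mem=[0,0,0,0]
After op 2 (push 15): stack=[18,15] mem=[0,0,0,0]
After op 3 (RCL M2): stack=[18,15,0] mem=[0,0,0,0]
After op 4 (-): stack=[18,15] mem=[0,0,0,0]
After op 5 (STO M3): stack=[18] mem=[0,0,0,15]
After op 6 (push 19): stack=[18,19] mem=[0,0,0,15]
After op 7 (-): stack=[-1] mem=[0,0,0,15]
After op 8 (push 18): stack=[-1,18] mem=[0,0,0,15]
After op 9 (dup): stack=[-1,18,18] mem=[0,0,0,15]

[-1, 18, 18]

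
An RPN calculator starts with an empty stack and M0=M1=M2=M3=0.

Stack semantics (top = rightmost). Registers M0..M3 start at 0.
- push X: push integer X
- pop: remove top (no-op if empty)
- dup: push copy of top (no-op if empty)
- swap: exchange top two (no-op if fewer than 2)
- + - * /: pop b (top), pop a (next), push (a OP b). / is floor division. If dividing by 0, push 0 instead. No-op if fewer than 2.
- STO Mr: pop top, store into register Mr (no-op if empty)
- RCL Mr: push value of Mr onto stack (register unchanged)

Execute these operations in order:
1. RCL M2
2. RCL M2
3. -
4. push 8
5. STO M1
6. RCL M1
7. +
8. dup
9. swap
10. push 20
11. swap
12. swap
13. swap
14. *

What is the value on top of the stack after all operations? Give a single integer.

After op 1 (RCL M2): stack=[0] mem=[0,0,0,0]
After op 2 (RCL M2): stack=[0,0] mem=[0,0,0,0]
After op 3 (-): stack=[0] mem=[0,0,0,0]
After op 4 (push 8): stack=[0,8] mem=[0,0,0,0]
After op 5 (STO M1): stack=[0] mem=[0,8,0,0]
After op 6 (RCL M1): stack=[0,8] mem=[0,8,0,0]
After op 7 (+): stack=[8] mem=[0,8,0,0]
After op 8 (dup): stack=[8,8] mem=[0,8,0,0]
After op 9 (swap): stack=[8,8] mem=[0,8,0,0]
After op 10 (push 20): stack=[8,8,20] mem=[0,8,0,0]
After op 11 (swap): stack=[8,20,8] mem=[0,8,0,0]
After op 12 (swap): stack=[8,8,20] mem=[0,8,0,0]
After op 13 (swap): stack=[8,20,8] mem=[0,8,0,0]
After op 14 (*): stack=[8,160] mem=[0,8,0,0]

Answer: 160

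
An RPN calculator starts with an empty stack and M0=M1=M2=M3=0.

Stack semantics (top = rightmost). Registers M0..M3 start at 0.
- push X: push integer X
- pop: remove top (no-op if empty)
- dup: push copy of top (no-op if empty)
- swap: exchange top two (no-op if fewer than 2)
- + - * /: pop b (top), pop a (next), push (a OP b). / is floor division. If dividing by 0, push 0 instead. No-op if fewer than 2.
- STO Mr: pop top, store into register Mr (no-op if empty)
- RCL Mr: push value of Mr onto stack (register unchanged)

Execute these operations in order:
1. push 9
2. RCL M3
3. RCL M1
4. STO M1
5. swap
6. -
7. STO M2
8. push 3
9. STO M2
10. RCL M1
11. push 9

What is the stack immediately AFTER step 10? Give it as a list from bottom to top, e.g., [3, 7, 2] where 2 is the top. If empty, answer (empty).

After op 1 (push 9): stack=[9] mem=[0,0,0,0]
After op 2 (RCL M3): stack=[9,0] mem=[0,0,0,0]
After op 3 (RCL M1): stack=[9,0,0] mem=[0,0,0,0]
After op 4 (STO M1): stack=[9,0] mem=[0,0,0,0]
After op 5 (swap): stack=[0,9] mem=[0,0,0,0]
After op 6 (-): stack=[-9] mem=[0,0,0,0]
After op 7 (STO M2): stack=[empty] mem=[0,0,-9,0]
After op 8 (push 3): stack=[3] mem=[0,0,-9,0]
After op 9 (STO M2): stack=[empty] mem=[0,0,3,0]
After op 10 (RCL M1): stack=[0] mem=[0,0,3,0]

[0]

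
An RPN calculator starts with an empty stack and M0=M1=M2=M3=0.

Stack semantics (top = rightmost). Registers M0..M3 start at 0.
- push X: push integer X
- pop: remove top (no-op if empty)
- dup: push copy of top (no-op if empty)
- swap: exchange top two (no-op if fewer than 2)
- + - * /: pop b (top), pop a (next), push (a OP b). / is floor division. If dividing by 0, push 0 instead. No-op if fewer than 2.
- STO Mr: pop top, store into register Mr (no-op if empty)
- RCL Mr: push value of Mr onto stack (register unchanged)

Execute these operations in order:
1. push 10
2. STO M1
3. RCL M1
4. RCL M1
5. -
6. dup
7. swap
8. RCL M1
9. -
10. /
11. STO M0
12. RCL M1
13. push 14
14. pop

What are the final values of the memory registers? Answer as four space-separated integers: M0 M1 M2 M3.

Answer: 0 10 0 0

Derivation:
After op 1 (push 10): stack=[10] mem=[0,0,0,0]
After op 2 (STO M1): stack=[empty] mem=[0,10,0,0]
After op 3 (RCL M1): stack=[10] mem=[0,10,0,0]
After op 4 (RCL M1): stack=[10,10] mem=[0,10,0,0]
After op 5 (-): stack=[0] mem=[0,10,0,0]
After op 6 (dup): stack=[0,0] mem=[0,10,0,0]
After op 7 (swap): stack=[0,0] mem=[0,10,0,0]
After op 8 (RCL M1): stack=[0,0,10] mem=[0,10,0,0]
After op 9 (-): stack=[0,-10] mem=[0,10,0,0]
After op 10 (/): stack=[0] mem=[0,10,0,0]
After op 11 (STO M0): stack=[empty] mem=[0,10,0,0]
After op 12 (RCL M1): stack=[10] mem=[0,10,0,0]
After op 13 (push 14): stack=[10,14] mem=[0,10,0,0]
After op 14 (pop): stack=[10] mem=[0,10,0,0]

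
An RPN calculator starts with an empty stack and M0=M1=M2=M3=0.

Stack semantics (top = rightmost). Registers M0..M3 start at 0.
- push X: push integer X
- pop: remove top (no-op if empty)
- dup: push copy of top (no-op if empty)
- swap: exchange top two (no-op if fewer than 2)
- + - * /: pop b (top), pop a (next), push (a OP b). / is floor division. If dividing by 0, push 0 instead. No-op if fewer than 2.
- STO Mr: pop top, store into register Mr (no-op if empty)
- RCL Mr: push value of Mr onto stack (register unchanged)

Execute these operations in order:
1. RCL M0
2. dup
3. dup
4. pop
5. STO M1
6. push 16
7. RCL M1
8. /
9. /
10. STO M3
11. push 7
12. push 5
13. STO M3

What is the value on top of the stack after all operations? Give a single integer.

After op 1 (RCL M0): stack=[0] mem=[0,0,0,0]
After op 2 (dup): stack=[0,0] mem=[0,0,0,0]
After op 3 (dup): stack=[0,0,0] mem=[0,0,0,0]
After op 4 (pop): stack=[0,0] mem=[0,0,0,0]
After op 5 (STO M1): stack=[0] mem=[0,0,0,0]
After op 6 (push 16): stack=[0,16] mem=[0,0,0,0]
After op 7 (RCL M1): stack=[0,16,0] mem=[0,0,0,0]
After op 8 (/): stack=[0,0] mem=[0,0,0,0]
After op 9 (/): stack=[0] mem=[0,0,0,0]
After op 10 (STO M3): stack=[empty] mem=[0,0,0,0]
After op 11 (push 7): stack=[7] mem=[0,0,0,0]
After op 12 (push 5): stack=[7,5] mem=[0,0,0,0]
After op 13 (STO M3): stack=[7] mem=[0,0,0,5]

Answer: 7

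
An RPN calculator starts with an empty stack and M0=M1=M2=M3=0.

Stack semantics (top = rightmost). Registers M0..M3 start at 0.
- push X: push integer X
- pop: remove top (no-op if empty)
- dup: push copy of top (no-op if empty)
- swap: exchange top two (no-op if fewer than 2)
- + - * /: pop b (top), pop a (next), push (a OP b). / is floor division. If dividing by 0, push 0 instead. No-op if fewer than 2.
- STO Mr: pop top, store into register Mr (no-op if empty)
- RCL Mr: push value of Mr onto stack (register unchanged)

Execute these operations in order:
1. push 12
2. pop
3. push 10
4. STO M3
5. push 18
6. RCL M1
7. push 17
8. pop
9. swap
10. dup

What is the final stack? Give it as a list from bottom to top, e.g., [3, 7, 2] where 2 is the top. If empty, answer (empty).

Answer: [0, 18, 18]

Derivation:
After op 1 (push 12): stack=[12] mem=[0,0,0,0]
After op 2 (pop): stack=[empty] mem=[0,0,0,0]
After op 3 (push 10): stack=[10] mem=[0,0,0,0]
After op 4 (STO M3): stack=[empty] mem=[0,0,0,10]
After op 5 (push 18): stack=[18] mem=[0,0,0,10]
After op 6 (RCL M1): stack=[18,0] mem=[0,0,0,10]
After op 7 (push 17): stack=[18,0,17] mem=[0,0,0,10]
After op 8 (pop): stack=[18,0] mem=[0,0,0,10]
After op 9 (swap): stack=[0,18] mem=[0,0,0,10]
After op 10 (dup): stack=[0,18,18] mem=[0,0,0,10]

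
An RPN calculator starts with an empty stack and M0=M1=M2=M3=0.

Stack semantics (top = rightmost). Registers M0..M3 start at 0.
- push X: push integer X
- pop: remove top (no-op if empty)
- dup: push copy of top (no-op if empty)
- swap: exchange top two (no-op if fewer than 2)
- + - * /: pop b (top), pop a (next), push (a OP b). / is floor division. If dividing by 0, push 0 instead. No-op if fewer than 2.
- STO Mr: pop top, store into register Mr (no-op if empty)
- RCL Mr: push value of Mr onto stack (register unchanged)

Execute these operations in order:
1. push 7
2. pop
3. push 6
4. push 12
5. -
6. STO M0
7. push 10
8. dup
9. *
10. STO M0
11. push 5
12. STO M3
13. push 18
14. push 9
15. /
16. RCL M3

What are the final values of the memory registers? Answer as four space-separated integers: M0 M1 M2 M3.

Answer: 100 0 0 5

Derivation:
After op 1 (push 7): stack=[7] mem=[0,0,0,0]
After op 2 (pop): stack=[empty] mem=[0,0,0,0]
After op 3 (push 6): stack=[6] mem=[0,0,0,0]
After op 4 (push 12): stack=[6,12] mem=[0,0,0,0]
After op 5 (-): stack=[-6] mem=[0,0,0,0]
After op 6 (STO M0): stack=[empty] mem=[-6,0,0,0]
After op 7 (push 10): stack=[10] mem=[-6,0,0,0]
After op 8 (dup): stack=[10,10] mem=[-6,0,0,0]
After op 9 (*): stack=[100] mem=[-6,0,0,0]
After op 10 (STO M0): stack=[empty] mem=[100,0,0,0]
After op 11 (push 5): stack=[5] mem=[100,0,0,0]
After op 12 (STO M3): stack=[empty] mem=[100,0,0,5]
After op 13 (push 18): stack=[18] mem=[100,0,0,5]
After op 14 (push 9): stack=[18,9] mem=[100,0,0,5]
After op 15 (/): stack=[2] mem=[100,0,0,5]
After op 16 (RCL M3): stack=[2,5] mem=[100,0,0,5]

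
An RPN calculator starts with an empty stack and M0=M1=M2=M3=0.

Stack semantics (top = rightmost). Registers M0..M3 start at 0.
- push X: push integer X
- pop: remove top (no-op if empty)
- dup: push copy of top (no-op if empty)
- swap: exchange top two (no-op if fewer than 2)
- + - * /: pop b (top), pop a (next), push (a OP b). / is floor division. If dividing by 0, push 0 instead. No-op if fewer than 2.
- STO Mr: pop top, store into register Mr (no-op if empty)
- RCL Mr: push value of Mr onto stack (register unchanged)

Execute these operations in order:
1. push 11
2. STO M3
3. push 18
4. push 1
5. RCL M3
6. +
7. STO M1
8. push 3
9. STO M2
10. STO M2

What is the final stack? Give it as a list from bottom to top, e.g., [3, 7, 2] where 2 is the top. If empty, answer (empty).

After op 1 (push 11): stack=[11] mem=[0,0,0,0]
After op 2 (STO M3): stack=[empty] mem=[0,0,0,11]
After op 3 (push 18): stack=[18] mem=[0,0,0,11]
After op 4 (push 1): stack=[18,1] mem=[0,0,0,11]
After op 5 (RCL M3): stack=[18,1,11] mem=[0,0,0,11]
After op 6 (+): stack=[18,12] mem=[0,0,0,11]
After op 7 (STO M1): stack=[18] mem=[0,12,0,11]
After op 8 (push 3): stack=[18,3] mem=[0,12,0,11]
After op 9 (STO M2): stack=[18] mem=[0,12,3,11]
After op 10 (STO M2): stack=[empty] mem=[0,12,18,11]

Answer: (empty)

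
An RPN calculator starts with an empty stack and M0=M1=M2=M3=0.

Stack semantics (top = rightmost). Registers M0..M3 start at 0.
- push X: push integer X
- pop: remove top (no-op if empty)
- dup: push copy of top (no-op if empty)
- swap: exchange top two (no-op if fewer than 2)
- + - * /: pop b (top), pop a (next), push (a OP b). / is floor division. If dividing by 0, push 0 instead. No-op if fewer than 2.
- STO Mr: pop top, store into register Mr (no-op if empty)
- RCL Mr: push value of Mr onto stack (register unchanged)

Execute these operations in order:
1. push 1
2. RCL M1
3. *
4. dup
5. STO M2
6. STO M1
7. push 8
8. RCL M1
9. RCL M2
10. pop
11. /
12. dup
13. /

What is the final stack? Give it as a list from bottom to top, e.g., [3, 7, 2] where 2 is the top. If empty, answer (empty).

After op 1 (push 1): stack=[1] mem=[0,0,0,0]
After op 2 (RCL M1): stack=[1,0] mem=[0,0,0,0]
After op 3 (*): stack=[0] mem=[0,0,0,0]
After op 4 (dup): stack=[0,0] mem=[0,0,0,0]
After op 5 (STO M2): stack=[0] mem=[0,0,0,0]
After op 6 (STO M1): stack=[empty] mem=[0,0,0,0]
After op 7 (push 8): stack=[8] mem=[0,0,0,0]
After op 8 (RCL M1): stack=[8,0] mem=[0,0,0,0]
After op 9 (RCL M2): stack=[8,0,0] mem=[0,0,0,0]
After op 10 (pop): stack=[8,0] mem=[0,0,0,0]
After op 11 (/): stack=[0] mem=[0,0,0,0]
After op 12 (dup): stack=[0,0] mem=[0,0,0,0]
After op 13 (/): stack=[0] mem=[0,0,0,0]

Answer: [0]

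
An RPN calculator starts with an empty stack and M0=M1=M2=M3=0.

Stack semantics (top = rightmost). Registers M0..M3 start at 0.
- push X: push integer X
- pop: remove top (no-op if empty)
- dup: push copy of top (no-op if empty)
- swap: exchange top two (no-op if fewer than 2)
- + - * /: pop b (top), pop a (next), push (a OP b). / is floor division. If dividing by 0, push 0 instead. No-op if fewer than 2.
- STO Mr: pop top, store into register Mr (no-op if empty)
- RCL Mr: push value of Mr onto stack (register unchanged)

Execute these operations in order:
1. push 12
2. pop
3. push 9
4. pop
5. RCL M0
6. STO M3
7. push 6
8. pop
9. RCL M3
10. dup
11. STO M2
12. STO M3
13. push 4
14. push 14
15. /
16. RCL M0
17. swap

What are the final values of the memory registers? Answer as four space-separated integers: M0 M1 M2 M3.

After op 1 (push 12): stack=[12] mem=[0,0,0,0]
After op 2 (pop): stack=[empty] mem=[0,0,0,0]
After op 3 (push 9): stack=[9] mem=[0,0,0,0]
After op 4 (pop): stack=[empty] mem=[0,0,0,0]
After op 5 (RCL M0): stack=[0] mem=[0,0,0,0]
After op 6 (STO M3): stack=[empty] mem=[0,0,0,0]
After op 7 (push 6): stack=[6] mem=[0,0,0,0]
After op 8 (pop): stack=[empty] mem=[0,0,0,0]
After op 9 (RCL M3): stack=[0] mem=[0,0,0,0]
After op 10 (dup): stack=[0,0] mem=[0,0,0,0]
After op 11 (STO M2): stack=[0] mem=[0,0,0,0]
After op 12 (STO M3): stack=[empty] mem=[0,0,0,0]
After op 13 (push 4): stack=[4] mem=[0,0,0,0]
After op 14 (push 14): stack=[4,14] mem=[0,0,0,0]
After op 15 (/): stack=[0] mem=[0,0,0,0]
After op 16 (RCL M0): stack=[0,0] mem=[0,0,0,0]
After op 17 (swap): stack=[0,0] mem=[0,0,0,0]

Answer: 0 0 0 0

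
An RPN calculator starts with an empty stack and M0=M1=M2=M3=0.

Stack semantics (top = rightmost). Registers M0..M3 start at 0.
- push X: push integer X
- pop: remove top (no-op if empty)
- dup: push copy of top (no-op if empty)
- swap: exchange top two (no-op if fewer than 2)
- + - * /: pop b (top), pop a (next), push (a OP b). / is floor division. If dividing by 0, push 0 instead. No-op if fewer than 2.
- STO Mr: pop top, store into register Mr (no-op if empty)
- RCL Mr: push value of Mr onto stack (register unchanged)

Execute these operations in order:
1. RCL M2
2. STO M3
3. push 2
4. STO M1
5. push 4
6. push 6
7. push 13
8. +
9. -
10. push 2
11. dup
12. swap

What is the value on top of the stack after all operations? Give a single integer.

Answer: 2

Derivation:
After op 1 (RCL M2): stack=[0] mem=[0,0,0,0]
After op 2 (STO M3): stack=[empty] mem=[0,0,0,0]
After op 3 (push 2): stack=[2] mem=[0,0,0,0]
After op 4 (STO M1): stack=[empty] mem=[0,2,0,0]
After op 5 (push 4): stack=[4] mem=[0,2,0,0]
After op 6 (push 6): stack=[4,6] mem=[0,2,0,0]
After op 7 (push 13): stack=[4,6,13] mem=[0,2,0,0]
After op 8 (+): stack=[4,19] mem=[0,2,0,0]
After op 9 (-): stack=[-15] mem=[0,2,0,0]
After op 10 (push 2): stack=[-15,2] mem=[0,2,0,0]
After op 11 (dup): stack=[-15,2,2] mem=[0,2,0,0]
After op 12 (swap): stack=[-15,2,2] mem=[0,2,0,0]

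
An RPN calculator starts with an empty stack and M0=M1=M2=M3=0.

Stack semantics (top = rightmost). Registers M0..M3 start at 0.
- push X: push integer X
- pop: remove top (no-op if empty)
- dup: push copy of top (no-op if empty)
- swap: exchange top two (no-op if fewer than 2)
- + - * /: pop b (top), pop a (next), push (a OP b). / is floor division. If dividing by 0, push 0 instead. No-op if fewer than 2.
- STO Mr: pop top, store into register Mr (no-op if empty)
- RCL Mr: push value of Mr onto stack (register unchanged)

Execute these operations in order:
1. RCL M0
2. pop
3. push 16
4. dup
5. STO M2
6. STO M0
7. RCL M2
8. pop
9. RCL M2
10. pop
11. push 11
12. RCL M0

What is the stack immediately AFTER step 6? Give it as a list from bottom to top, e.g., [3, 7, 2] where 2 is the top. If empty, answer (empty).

After op 1 (RCL M0): stack=[0] mem=[0,0,0,0]
After op 2 (pop): stack=[empty] mem=[0,0,0,0]
After op 3 (push 16): stack=[16] mem=[0,0,0,0]
After op 4 (dup): stack=[16,16] mem=[0,0,0,0]
After op 5 (STO M2): stack=[16] mem=[0,0,16,0]
After op 6 (STO M0): stack=[empty] mem=[16,0,16,0]

(empty)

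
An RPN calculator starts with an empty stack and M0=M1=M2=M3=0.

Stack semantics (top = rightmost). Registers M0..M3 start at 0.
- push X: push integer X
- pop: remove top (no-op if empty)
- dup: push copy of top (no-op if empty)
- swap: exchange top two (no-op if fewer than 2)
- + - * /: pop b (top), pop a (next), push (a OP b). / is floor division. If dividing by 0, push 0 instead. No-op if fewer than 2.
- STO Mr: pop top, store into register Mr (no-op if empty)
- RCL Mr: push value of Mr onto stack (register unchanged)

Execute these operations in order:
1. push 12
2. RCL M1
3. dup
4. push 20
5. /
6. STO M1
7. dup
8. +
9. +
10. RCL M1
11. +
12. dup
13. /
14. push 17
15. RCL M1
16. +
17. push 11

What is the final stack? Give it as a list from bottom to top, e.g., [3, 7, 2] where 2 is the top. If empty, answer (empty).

Answer: [1, 17, 11]

Derivation:
After op 1 (push 12): stack=[12] mem=[0,0,0,0]
After op 2 (RCL M1): stack=[12,0] mem=[0,0,0,0]
After op 3 (dup): stack=[12,0,0] mem=[0,0,0,0]
After op 4 (push 20): stack=[12,0,0,20] mem=[0,0,0,0]
After op 5 (/): stack=[12,0,0] mem=[0,0,0,0]
After op 6 (STO M1): stack=[12,0] mem=[0,0,0,0]
After op 7 (dup): stack=[12,0,0] mem=[0,0,0,0]
After op 8 (+): stack=[12,0] mem=[0,0,0,0]
After op 9 (+): stack=[12] mem=[0,0,0,0]
After op 10 (RCL M1): stack=[12,0] mem=[0,0,0,0]
After op 11 (+): stack=[12] mem=[0,0,0,0]
After op 12 (dup): stack=[12,12] mem=[0,0,0,0]
After op 13 (/): stack=[1] mem=[0,0,0,0]
After op 14 (push 17): stack=[1,17] mem=[0,0,0,0]
After op 15 (RCL M1): stack=[1,17,0] mem=[0,0,0,0]
After op 16 (+): stack=[1,17] mem=[0,0,0,0]
After op 17 (push 11): stack=[1,17,11] mem=[0,0,0,0]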